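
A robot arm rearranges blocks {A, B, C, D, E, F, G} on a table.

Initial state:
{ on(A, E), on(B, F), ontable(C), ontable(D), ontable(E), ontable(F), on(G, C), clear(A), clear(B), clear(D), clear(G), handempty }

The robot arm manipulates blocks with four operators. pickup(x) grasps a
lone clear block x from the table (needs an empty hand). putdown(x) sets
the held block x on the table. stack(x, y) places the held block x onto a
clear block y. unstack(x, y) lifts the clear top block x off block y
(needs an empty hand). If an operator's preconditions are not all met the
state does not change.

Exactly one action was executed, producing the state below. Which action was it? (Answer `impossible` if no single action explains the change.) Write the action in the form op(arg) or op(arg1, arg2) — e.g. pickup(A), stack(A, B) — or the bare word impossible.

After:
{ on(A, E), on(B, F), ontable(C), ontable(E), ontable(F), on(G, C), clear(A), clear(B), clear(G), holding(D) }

pickup(D)

target: towers=[C/G; E/A; F/B] holding=D
     unstack(B, F) → towers=[C/G; D; E/A; F] holding=B
     unstack(G, C) → towers=[C; D; E/A; F/B] holding=G
         pickup(D) → towers=[C/G; E/A; F/B] holding=D  ← match
     unstack(A, E) → towers=[C/G; D; E; F/B] holding=A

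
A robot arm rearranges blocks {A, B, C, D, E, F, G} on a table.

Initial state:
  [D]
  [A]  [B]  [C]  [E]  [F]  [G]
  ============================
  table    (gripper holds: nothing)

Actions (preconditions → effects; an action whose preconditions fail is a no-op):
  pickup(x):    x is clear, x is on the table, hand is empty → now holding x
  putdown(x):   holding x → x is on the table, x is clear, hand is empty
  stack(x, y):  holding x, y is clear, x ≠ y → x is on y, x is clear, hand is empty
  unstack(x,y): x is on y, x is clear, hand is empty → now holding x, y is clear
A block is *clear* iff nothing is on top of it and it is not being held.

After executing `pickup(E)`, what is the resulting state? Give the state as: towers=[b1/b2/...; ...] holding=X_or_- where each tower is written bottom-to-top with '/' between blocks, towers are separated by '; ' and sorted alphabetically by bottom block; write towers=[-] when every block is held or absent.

before: towers=[A/D; B; C; E; F; G] holding=-
pre[pickup(E)]: clear(E) yes, ontable(E) yes, handempty yes
all met → apply pickup(E)
after:  towers=[A/D; B; C; F; G] holding=E

towers=[A/D; B; C; F; G] holding=E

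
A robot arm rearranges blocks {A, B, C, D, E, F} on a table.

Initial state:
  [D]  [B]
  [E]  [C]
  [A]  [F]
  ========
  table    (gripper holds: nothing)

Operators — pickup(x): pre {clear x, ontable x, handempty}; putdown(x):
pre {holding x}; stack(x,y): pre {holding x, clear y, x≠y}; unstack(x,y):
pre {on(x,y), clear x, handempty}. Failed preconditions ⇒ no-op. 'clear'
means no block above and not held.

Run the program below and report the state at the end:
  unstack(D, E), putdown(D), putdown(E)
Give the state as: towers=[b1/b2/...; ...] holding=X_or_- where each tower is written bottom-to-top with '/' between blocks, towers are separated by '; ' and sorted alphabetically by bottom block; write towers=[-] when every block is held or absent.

step 1 (unstack(D, E)): towers=[A/E; F/C/B] holding=D
step 2 (putdown(D)): towers=[A/E; D; F/C/B] holding=-
step 3 (putdown(E)) [no-op]: towers=[A/E; D; F/C/B] holding=-

towers=[A/E; D; F/C/B] holding=-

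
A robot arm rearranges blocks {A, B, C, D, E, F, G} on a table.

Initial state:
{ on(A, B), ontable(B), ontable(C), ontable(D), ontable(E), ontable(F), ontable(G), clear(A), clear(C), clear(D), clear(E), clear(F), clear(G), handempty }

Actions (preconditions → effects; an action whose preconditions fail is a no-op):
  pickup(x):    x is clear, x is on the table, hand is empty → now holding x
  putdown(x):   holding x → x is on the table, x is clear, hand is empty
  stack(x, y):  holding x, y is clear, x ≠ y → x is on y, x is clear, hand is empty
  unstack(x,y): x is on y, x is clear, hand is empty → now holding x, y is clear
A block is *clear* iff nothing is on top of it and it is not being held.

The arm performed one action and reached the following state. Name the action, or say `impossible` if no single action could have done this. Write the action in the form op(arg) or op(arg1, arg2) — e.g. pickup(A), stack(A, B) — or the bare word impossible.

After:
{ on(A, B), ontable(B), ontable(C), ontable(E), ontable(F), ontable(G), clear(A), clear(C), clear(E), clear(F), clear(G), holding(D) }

target: towers=[B/A; C; E; F; G] holding=D
         pickup(F) → towers=[B/A; C; D; E; G] holding=F
         pickup(G) → towers=[B/A; C; D; E; F] holding=G
         pickup(D) → towers=[B/A; C; E; F; G] holding=D  ← match
     unstack(A, B) → towers=[B; C; D; E; F; G] holding=A
         pickup(E) → towers=[B/A; C; D; F; G] holding=E
         pickup(C) → towers=[B/A; D; E; F; G] holding=C

pickup(D)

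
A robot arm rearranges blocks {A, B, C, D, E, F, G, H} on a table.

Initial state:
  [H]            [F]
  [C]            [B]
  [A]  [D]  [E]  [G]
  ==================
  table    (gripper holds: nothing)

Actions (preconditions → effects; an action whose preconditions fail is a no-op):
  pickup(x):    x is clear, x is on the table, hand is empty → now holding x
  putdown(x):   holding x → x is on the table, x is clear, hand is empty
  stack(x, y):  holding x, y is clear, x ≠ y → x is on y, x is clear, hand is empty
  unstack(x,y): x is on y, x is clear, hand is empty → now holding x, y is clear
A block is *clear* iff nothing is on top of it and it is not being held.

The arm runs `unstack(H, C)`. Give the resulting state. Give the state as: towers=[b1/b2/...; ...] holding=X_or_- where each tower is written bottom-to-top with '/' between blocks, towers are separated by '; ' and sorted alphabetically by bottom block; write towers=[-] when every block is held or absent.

before: towers=[A/C/H; D; E; G/B/F] holding=-
pre[unstack(H, C)]: on(H,C) ok, clear(H) ok, handempty ok
all met → apply unstack(H, C)
after:  towers=[A/C; D; E; G/B/F] holding=H

towers=[A/C; D; E; G/B/F] holding=H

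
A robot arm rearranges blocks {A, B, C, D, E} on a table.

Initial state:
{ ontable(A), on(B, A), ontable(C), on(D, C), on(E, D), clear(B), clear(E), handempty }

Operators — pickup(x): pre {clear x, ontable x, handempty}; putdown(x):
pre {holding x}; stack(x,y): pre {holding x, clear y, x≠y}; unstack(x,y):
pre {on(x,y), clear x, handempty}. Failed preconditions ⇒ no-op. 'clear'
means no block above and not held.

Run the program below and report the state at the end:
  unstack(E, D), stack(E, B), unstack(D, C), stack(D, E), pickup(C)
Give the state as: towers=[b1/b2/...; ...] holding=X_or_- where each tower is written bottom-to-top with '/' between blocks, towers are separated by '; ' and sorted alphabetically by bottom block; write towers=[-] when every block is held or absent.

towers=[A/B/E/D] holding=C

step 1 (unstack(E, D)): towers=[A/B; C/D] holding=E
step 2 (stack(E, B)): towers=[A/B/E; C/D] holding=-
step 3 (unstack(D, C)): towers=[A/B/E; C] holding=D
step 4 (stack(D, E)): towers=[A/B/E/D; C] holding=-
step 5 (pickup(C)): towers=[A/B/E/D] holding=C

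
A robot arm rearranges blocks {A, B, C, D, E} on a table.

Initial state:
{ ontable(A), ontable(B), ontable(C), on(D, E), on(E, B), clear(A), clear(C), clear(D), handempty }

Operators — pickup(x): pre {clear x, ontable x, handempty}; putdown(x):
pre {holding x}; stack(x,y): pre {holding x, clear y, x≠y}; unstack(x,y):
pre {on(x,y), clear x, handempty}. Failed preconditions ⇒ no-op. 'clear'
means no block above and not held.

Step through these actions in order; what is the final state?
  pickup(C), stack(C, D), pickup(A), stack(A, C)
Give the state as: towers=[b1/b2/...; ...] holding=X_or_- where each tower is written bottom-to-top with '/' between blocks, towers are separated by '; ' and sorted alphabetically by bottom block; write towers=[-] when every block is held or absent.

towers=[B/E/D/C/A] holding=-

step 1 (pickup(C)): towers=[A; B/E/D] holding=C
step 2 (stack(C, D)): towers=[A; B/E/D/C] holding=-
step 3 (pickup(A)): towers=[B/E/D/C] holding=A
step 4 (stack(A, C)): towers=[B/E/D/C/A] holding=-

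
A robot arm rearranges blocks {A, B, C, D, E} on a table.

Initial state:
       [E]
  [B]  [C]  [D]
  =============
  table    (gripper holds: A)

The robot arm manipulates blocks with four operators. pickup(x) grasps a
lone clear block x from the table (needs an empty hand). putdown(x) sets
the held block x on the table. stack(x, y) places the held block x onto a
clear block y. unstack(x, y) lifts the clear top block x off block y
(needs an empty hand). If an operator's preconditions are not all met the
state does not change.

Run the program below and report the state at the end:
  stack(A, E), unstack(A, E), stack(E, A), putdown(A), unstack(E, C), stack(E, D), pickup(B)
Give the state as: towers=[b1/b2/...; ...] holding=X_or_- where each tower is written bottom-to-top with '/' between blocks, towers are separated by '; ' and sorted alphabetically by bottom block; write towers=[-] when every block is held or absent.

towers=[A; C; D/E] holding=B

step 1 (stack(A, E)): towers=[B; C/E/A; D] holding=-
step 2 (unstack(A, E)): towers=[B; C/E; D] holding=A
step 3 (stack(E, A)) [no-op]: towers=[B; C/E; D] holding=A
step 4 (putdown(A)): towers=[A; B; C/E; D] holding=-
step 5 (unstack(E, C)): towers=[A; B; C; D] holding=E
step 6 (stack(E, D)): towers=[A; B; C; D/E] holding=-
step 7 (pickup(B)): towers=[A; C; D/E] holding=B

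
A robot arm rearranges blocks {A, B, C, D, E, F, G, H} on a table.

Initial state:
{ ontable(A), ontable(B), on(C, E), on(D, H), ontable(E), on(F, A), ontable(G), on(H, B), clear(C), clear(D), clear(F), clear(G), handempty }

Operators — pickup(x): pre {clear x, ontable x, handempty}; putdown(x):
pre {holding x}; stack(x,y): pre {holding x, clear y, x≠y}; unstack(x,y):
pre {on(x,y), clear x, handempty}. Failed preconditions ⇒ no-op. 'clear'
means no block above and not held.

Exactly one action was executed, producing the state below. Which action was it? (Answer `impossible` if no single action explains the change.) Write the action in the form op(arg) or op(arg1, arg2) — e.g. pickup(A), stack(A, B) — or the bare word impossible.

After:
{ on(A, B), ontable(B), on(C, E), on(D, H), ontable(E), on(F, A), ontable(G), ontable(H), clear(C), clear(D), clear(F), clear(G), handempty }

impossible

target: towers=[B/A/F; E/C; G; H/D] holding=-
         pickup(G) → towers=[A/F; B/H/D; E/C] holding=G
     unstack(F, A) → towers=[A; B/H/D; E/C; G] holding=F
     unstack(D, H) → towers=[A/F; B/H; E/C; G] holding=D
     unstack(C, E) → towers=[A/F; B/H/D; E; G] holding=C
none of the 4 applicable actions match → impossible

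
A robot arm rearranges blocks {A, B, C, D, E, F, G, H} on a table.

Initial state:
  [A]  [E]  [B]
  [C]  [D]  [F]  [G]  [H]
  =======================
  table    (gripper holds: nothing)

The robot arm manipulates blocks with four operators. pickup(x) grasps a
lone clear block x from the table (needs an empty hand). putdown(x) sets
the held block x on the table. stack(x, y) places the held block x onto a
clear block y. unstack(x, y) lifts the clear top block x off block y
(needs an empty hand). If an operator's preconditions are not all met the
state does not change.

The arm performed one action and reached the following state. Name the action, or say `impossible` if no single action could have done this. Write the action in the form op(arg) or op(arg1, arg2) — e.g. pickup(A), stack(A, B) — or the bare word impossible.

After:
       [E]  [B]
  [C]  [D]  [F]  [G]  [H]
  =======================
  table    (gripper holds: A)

unstack(A, C)

target: towers=[C; D/E; F/B; G; H] holding=A
         pickup(G) → towers=[C/A; D/E; F/B; H] holding=G
     unstack(A, C) → towers=[C; D/E; F/B; G; H] holding=A  ← match
     unstack(E, D) → towers=[C/A; D; F/B; G; H] holding=E
         pickup(H) → towers=[C/A; D/E; F/B; G] holding=H
     unstack(B, F) → towers=[C/A; D/E; F; G; H] holding=B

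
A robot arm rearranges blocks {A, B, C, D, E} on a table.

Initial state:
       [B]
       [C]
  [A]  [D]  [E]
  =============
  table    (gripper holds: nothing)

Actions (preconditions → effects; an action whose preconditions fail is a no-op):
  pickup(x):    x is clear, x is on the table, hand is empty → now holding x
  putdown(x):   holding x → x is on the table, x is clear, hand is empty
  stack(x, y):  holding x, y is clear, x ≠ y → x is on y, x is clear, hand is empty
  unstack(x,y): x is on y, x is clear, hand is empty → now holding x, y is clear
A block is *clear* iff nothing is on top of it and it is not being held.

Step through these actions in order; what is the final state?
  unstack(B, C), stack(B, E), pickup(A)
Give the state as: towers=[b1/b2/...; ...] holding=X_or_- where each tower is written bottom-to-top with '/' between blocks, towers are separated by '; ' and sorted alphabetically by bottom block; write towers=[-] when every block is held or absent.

towers=[D/C; E/B] holding=A

step 1 (unstack(B, C)): towers=[A; D/C; E] holding=B
step 2 (stack(B, E)): towers=[A; D/C; E/B] holding=-
step 3 (pickup(A)): towers=[D/C; E/B] holding=A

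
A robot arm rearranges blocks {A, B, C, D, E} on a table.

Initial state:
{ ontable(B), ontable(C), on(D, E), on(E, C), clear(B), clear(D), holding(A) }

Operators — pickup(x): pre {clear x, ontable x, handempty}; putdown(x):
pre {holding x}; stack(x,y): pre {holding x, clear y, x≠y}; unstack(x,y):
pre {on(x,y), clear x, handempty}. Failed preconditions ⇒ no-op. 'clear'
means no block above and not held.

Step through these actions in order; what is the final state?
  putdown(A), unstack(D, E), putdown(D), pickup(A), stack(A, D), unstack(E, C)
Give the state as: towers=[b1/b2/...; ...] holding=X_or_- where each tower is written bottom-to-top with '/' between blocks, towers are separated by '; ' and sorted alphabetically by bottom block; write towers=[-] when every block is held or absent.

towers=[B; C; D/A] holding=E

step 1 (putdown(A)): towers=[A; B; C/E/D] holding=-
step 2 (unstack(D, E)): towers=[A; B; C/E] holding=D
step 3 (putdown(D)): towers=[A; B; C/E; D] holding=-
step 4 (pickup(A)): towers=[B; C/E; D] holding=A
step 5 (stack(A, D)): towers=[B; C/E; D/A] holding=-
step 6 (unstack(E, C)): towers=[B; C; D/A] holding=E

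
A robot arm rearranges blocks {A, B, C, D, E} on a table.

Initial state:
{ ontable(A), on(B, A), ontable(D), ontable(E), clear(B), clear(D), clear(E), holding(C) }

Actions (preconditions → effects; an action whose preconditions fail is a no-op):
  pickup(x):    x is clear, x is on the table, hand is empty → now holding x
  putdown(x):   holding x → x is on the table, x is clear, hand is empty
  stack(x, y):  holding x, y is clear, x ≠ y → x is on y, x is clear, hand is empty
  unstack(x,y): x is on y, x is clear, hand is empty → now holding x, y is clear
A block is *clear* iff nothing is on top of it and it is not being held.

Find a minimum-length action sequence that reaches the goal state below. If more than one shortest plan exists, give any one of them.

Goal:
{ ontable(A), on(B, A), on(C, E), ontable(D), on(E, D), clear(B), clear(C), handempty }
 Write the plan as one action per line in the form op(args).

step 1 (putdown(C)): towers=[A/B; C; D; E] holding=-
step 2 (pickup(E)): towers=[A/B; C; D] holding=E
step 3 (stack(E, D)): towers=[A/B; C; D/E] holding=-
step 4 (pickup(C)): towers=[A/B; D/E] holding=C
step 5 (stack(C, E)): towers=[A/B; D/E/C] holding=-
goal check: towers=[A/B; D/E/C] holding=- — reached (length 5, optimal by BFS)

putdown(C)
pickup(E)
stack(E, D)
pickup(C)
stack(C, E)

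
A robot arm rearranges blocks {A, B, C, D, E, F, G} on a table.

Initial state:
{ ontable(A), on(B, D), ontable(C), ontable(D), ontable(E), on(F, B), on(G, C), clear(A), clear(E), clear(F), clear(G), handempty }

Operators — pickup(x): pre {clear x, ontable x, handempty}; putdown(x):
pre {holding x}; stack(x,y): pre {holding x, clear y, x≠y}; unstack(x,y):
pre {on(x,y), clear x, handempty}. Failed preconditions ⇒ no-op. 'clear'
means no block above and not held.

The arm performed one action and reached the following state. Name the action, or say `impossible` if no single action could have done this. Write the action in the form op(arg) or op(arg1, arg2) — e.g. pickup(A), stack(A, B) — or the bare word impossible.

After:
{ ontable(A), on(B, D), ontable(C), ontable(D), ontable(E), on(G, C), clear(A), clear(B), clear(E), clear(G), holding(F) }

unstack(F, B)

target: towers=[A; C/G; D/B; E] holding=F
     unstack(F, B) → towers=[A; C/G; D/B; E] holding=F  ← match
     unstack(G, C) → towers=[A; C; D/B/F; E] holding=G
         pickup(A) → towers=[C/G; D/B/F; E] holding=A
         pickup(E) → towers=[A; C/G; D/B/F] holding=E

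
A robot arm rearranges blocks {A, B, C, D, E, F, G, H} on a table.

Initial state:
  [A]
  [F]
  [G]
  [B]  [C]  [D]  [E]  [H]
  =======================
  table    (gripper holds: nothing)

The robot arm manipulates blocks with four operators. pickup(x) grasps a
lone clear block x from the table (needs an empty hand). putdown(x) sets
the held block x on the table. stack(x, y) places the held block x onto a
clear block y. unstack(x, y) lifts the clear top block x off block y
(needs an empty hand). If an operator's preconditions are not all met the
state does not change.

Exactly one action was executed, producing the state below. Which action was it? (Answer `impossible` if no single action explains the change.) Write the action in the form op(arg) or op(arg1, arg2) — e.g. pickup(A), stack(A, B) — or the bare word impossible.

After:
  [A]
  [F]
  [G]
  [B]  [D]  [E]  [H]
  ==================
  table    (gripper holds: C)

pickup(C)

target: towers=[B/G/F/A; D; E; H] holding=C
     unstack(A, F) → towers=[B/G/F; C; D; E; H] holding=A
         pickup(E) → towers=[B/G/F/A; C; D; H] holding=E
         pickup(H) → towers=[B/G/F/A; C; D; E] holding=H
         pickup(D) → towers=[B/G/F/A; C; E; H] holding=D
         pickup(C) → towers=[B/G/F/A; D; E; H] holding=C  ← match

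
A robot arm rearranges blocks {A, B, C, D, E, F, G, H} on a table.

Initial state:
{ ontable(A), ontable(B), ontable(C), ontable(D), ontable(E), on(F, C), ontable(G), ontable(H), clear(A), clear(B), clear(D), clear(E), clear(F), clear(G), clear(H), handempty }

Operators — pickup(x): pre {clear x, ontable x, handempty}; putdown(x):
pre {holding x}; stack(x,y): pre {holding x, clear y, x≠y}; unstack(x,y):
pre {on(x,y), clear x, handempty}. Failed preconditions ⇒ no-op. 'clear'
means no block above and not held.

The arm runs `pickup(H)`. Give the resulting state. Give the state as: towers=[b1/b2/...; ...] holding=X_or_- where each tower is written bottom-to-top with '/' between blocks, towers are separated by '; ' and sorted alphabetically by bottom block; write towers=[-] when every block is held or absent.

towers=[A; B; C/F; D; E; G] holding=H

before: towers=[A; B; C/F; D; E; G; H] holding=-
pre[pickup(H)]: clear(H) ok, ontable(H) ok, handempty ok
all met → apply pickup(H)
after:  towers=[A; B; C/F; D; E; G] holding=H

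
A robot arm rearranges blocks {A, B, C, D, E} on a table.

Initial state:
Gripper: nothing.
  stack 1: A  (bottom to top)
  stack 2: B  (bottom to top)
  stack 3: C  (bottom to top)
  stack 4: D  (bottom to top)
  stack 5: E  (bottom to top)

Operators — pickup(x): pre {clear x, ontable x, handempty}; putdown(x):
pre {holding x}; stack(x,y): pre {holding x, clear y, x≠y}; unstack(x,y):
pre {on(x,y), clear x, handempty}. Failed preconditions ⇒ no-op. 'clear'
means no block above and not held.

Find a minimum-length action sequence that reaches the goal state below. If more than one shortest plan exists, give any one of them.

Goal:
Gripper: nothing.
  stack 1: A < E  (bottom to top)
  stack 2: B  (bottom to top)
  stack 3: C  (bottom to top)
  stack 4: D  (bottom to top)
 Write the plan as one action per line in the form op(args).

pickup(E)
stack(E, A)

step 1 (pickup(E)): towers=[A; B; C; D] holding=E
step 2 (stack(E, A)): towers=[A/E; B; C; D] holding=-
goal check: towers=[A/E; B; C; D] holding=- — reached (length 2, optimal by BFS)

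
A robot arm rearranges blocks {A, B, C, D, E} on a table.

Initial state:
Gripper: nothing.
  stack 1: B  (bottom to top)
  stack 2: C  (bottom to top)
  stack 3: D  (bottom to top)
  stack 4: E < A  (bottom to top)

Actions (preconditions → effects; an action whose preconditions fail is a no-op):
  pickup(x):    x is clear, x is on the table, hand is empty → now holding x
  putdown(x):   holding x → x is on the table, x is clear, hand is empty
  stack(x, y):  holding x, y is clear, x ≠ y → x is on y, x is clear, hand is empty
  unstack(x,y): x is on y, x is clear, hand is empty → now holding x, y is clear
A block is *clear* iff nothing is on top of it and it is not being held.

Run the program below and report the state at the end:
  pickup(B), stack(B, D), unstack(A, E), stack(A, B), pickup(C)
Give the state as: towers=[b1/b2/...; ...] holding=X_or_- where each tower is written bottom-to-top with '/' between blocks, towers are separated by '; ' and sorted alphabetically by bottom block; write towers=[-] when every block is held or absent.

towers=[D/B/A; E] holding=C

step 1 (pickup(B)): towers=[C; D; E/A] holding=B
step 2 (stack(B, D)): towers=[C; D/B; E/A] holding=-
step 3 (unstack(A, E)): towers=[C; D/B; E] holding=A
step 4 (stack(A, B)): towers=[C; D/B/A; E] holding=-
step 5 (pickup(C)): towers=[D/B/A; E] holding=C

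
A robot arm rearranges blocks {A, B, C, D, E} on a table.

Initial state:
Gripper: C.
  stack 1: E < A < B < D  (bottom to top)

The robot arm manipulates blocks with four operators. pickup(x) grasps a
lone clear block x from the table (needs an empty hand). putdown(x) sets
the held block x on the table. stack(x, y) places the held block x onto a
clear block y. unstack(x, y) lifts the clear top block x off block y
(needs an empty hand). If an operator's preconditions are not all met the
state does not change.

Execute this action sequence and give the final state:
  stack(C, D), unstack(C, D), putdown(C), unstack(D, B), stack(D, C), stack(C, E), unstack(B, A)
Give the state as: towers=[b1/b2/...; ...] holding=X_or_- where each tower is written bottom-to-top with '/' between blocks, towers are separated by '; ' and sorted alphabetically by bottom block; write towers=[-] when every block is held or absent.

step 1 (stack(C, D)): towers=[E/A/B/D/C] holding=-
step 2 (unstack(C, D)): towers=[E/A/B/D] holding=C
step 3 (putdown(C)): towers=[C; E/A/B/D] holding=-
step 4 (unstack(D, B)): towers=[C; E/A/B] holding=D
step 5 (stack(D, C)): towers=[C/D; E/A/B] holding=-
step 6 (stack(C, E)) [no-op]: towers=[C/D; E/A/B] holding=-
step 7 (unstack(B, A)): towers=[C/D; E/A] holding=B

towers=[C/D; E/A] holding=B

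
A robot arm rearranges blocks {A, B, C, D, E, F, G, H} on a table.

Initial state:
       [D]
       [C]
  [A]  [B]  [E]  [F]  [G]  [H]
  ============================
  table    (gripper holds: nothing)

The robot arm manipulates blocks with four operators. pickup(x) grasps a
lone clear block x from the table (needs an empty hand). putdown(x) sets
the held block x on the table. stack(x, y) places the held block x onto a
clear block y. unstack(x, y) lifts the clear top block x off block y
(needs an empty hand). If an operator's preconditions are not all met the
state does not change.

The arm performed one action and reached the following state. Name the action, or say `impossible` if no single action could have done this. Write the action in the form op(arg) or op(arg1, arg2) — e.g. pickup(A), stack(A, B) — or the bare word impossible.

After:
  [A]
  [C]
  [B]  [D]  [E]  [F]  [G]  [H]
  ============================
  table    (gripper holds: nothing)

target: towers=[B/C/A; D; E; F; G; H] holding=-
         pickup(G) → towers=[A; B/C/D; E; F; H] holding=G
         pickup(A) → towers=[B/C/D; E; F; G; H] holding=A
         pickup(E) → towers=[A; B/C/D; F; G; H] holding=E
         pickup(H) → towers=[A; B/C/D; E; F; G] holding=H
         pickup(F) → towers=[A; B/C/D; E; G; H] holding=F
     unstack(D, C) → towers=[A; B/C; E; F; G; H] holding=D
none of the 6 applicable actions match → impossible

impossible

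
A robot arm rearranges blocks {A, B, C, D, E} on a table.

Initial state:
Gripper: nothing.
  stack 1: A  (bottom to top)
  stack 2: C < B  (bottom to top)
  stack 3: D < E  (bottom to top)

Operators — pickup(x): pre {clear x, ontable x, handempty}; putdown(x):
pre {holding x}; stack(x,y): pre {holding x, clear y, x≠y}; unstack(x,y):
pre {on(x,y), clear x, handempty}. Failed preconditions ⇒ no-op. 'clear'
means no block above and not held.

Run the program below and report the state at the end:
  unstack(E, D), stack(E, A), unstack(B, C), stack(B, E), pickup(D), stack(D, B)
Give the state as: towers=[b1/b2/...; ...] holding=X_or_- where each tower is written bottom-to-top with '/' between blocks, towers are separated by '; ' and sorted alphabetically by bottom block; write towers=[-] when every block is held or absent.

towers=[A/E/B/D; C] holding=-

step 1 (unstack(E, D)): towers=[A; C/B; D] holding=E
step 2 (stack(E, A)): towers=[A/E; C/B; D] holding=-
step 3 (unstack(B, C)): towers=[A/E; C; D] holding=B
step 4 (stack(B, E)): towers=[A/E/B; C; D] holding=-
step 5 (pickup(D)): towers=[A/E/B; C] holding=D
step 6 (stack(D, B)): towers=[A/E/B/D; C] holding=-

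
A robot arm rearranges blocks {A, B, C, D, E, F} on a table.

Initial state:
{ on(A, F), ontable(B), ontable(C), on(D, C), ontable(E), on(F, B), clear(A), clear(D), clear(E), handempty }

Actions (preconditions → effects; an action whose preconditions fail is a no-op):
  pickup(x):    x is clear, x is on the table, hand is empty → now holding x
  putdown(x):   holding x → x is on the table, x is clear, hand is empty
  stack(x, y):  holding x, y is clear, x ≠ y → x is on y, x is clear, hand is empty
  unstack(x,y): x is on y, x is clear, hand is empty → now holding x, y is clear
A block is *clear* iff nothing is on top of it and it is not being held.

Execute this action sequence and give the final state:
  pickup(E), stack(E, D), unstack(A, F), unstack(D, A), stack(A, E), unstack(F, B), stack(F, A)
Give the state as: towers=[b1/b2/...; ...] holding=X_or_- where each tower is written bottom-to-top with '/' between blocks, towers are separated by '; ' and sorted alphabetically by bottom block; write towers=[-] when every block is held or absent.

towers=[B; C/D/E/A/F] holding=-

step 1 (pickup(E)): towers=[B/F/A; C/D] holding=E
step 2 (stack(E, D)): towers=[B/F/A; C/D/E] holding=-
step 3 (unstack(A, F)): towers=[B/F; C/D/E] holding=A
step 4 (unstack(D, A)) [no-op]: towers=[B/F; C/D/E] holding=A
step 5 (stack(A, E)): towers=[B/F; C/D/E/A] holding=-
step 6 (unstack(F, B)): towers=[B; C/D/E/A] holding=F
step 7 (stack(F, A)): towers=[B; C/D/E/A/F] holding=-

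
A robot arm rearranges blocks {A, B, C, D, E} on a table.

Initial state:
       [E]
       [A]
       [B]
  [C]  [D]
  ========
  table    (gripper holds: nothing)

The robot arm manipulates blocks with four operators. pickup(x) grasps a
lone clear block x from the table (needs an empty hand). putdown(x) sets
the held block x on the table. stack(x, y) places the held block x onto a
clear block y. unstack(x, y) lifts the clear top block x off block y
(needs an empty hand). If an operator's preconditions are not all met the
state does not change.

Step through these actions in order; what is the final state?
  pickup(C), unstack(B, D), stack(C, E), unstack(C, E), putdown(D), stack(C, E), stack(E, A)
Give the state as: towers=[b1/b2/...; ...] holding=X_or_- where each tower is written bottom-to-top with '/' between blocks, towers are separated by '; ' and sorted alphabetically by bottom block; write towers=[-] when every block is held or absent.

step 1 (pickup(C)): towers=[D/B/A/E] holding=C
step 2 (unstack(B, D)) [no-op]: towers=[D/B/A/E] holding=C
step 3 (stack(C, E)): towers=[D/B/A/E/C] holding=-
step 4 (unstack(C, E)): towers=[D/B/A/E] holding=C
step 5 (putdown(D)) [no-op]: towers=[D/B/A/E] holding=C
step 6 (stack(C, E)): towers=[D/B/A/E/C] holding=-
step 7 (stack(E, A)) [no-op]: towers=[D/B/A/E/C] holding=-

towers=[D/B/A/E/C] holding=-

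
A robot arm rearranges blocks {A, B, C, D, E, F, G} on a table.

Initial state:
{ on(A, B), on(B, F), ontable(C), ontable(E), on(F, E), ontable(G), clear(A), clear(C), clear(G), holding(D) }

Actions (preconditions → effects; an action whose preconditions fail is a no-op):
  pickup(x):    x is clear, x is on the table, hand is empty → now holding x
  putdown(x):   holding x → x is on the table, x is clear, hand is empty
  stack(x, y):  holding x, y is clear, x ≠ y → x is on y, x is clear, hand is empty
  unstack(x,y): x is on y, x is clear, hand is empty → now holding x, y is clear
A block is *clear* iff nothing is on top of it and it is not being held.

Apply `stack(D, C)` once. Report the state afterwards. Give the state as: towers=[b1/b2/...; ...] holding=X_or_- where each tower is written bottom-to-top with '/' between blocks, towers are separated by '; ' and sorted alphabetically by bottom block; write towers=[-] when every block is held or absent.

towers=[C/D; E/F/B/A; G] holding=-

before: towers=[C; E/F/B/A; G] holding=D
pre[stack(D, C)]: holding(D) yes, clear(C) yes, D≠C yes
all met → apply stack(D, C)
after:  towers=[C/D; E/F/B/A; G] holding=-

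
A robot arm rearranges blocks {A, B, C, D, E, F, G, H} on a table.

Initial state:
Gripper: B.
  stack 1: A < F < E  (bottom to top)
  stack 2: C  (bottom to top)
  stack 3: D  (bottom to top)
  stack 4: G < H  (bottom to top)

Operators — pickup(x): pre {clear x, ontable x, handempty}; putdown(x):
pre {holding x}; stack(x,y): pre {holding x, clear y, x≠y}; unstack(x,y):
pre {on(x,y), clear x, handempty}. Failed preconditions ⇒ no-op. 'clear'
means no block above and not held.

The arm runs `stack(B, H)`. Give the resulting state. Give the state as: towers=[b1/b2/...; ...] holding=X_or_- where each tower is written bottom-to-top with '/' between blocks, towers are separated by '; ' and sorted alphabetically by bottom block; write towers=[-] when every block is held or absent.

before: towers=[A/F/E; C; D; G/H] holding=B
pre[stack(B, H)]: holding(B) ✓, clear(H) ✓, B≠H ✓
all met → apply stack(B, H)
after:  towers=[A/F/E; C; D; G/H/B] holding=-

towers=[A/F/E; C; D; G/H/B] holding=-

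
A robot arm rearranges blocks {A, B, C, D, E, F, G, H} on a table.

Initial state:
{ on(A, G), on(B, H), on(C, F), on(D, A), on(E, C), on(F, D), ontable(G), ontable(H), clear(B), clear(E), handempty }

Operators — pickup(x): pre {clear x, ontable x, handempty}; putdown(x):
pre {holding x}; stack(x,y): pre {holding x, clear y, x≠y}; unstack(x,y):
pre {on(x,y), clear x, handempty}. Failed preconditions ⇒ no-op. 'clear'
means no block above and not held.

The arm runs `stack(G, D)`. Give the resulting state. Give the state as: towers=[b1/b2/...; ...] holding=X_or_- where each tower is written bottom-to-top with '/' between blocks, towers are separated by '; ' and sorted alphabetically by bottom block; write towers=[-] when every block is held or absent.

towers=[G/A/D/F/C/E; H/B] holding=-

before: towers=[G/A/D/F/C/E; H/B] holding=-
pre[stack(G, D)]: holding(G) no, clear(D) no, G≠D yes
holding(G), clear(D) unmet → stack(G, D) is a no-op
after:  towers=[G/A/D/F/C/E; H/B] holding=-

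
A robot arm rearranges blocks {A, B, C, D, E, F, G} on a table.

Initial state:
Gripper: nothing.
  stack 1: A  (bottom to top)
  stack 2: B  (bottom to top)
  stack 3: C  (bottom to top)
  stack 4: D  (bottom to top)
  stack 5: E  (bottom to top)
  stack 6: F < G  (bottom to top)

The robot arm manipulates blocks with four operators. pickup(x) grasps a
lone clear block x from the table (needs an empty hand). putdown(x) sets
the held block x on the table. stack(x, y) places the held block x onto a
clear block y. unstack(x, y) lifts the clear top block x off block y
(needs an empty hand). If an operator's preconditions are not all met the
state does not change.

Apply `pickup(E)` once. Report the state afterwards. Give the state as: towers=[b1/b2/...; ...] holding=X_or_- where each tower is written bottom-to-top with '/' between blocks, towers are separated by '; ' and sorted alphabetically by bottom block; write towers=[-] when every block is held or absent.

towers=[A; B; C; D; F/G] holding=E

before: towers=[A; B; C; D; E; F/G] holding=-
pre[pickup(E)]: clear(E) ✓, ontable(E) ✓, handempty ✓
all met → apply pickup(E)
after:  towers=[A; B; C; D; F/G] holding=E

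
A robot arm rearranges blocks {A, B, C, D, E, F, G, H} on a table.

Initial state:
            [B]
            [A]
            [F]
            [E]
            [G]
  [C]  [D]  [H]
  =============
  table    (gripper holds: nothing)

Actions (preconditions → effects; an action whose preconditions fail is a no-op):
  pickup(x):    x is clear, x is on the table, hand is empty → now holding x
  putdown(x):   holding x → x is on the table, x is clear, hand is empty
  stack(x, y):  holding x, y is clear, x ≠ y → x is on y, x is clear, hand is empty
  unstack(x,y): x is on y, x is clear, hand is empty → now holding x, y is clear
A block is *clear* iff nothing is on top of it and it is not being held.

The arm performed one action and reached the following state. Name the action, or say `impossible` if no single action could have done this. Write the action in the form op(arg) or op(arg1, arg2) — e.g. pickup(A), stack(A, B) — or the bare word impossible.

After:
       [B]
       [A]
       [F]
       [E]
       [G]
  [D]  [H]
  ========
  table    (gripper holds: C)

pickup(C)

target: towers=[D; H/G/E/F/A/B] holding=C
     unstack(B, A) → towers=[C; D; H/G/E/F/A] holding=B
         pickup(D) → towers=[C; H/G/E/F/A/B] holding=D
         pickup(C) → towers=[D; H/G/E/F/A/B] holding=C  ← match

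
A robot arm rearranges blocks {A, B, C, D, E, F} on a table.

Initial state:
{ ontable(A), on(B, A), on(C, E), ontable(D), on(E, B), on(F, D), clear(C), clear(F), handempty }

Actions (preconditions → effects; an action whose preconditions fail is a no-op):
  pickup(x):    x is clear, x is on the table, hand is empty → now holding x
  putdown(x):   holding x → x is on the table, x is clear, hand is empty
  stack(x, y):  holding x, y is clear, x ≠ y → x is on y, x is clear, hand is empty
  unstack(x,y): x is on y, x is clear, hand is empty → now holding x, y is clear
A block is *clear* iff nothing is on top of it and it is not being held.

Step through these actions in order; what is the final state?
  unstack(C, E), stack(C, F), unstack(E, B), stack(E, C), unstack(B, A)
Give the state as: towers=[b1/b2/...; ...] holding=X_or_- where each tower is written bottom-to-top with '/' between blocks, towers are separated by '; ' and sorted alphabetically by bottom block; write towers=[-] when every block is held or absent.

towers=[A; D/F/C/E] holding=B

step 1 (unstack(C, E)): towers=[A/B/E; D/F] holding=C
step 2 (stack(C, F)): towers=[A/B/E; D/F/C] holding=-
step 3 (unstack(E, B)): towers=[A/B; D/F/C] holding=E
step 4 (stack(E, C)): towers=[A/B; D/F/C/E] holding=-
step 5 (unstack(B, A)): towers=[A; D/F/C/E] holding=B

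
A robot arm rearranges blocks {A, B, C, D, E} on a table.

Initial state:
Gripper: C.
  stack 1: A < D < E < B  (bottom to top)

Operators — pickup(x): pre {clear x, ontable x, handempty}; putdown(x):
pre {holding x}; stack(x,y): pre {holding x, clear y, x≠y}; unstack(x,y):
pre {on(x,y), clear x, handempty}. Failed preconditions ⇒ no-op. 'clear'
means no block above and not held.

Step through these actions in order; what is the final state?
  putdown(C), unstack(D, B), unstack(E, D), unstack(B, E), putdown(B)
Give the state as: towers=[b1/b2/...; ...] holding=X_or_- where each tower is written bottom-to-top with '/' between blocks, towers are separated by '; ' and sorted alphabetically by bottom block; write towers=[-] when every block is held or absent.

step 1 (putdown(C)): towers=[A/D/E/B; C] holding=-
step 2 (unstack(D, B)) [no-op]: towers=[A/D/E/B; C] holding=-
step 3 (unstack(E, D)) [no-op]: towers=[A/D/E/B; C] holding=-
step 4 (unstack(B, E)): towers=[A/D/E; C] holding=B
step 5 (putdown(B)): towers=[A/D/E; B; C] holding=-

towers=[A/D/E; B; C] holding=-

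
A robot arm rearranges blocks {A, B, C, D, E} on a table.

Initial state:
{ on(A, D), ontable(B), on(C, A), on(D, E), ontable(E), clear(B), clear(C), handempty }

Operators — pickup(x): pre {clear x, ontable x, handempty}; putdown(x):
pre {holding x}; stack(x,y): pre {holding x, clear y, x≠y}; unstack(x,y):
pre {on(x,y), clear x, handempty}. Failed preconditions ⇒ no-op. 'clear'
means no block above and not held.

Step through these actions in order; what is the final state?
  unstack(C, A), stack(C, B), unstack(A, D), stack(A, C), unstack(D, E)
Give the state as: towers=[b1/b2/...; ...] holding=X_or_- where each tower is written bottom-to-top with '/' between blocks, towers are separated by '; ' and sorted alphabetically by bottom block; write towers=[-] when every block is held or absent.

towers=[B/C/A; E] holding=D

step 1 (unstack(C, A)): towers=[B; E/D/A] holding=C
step 2 (stack(C, B)): towers=[B/C; E/D/A] holding=-
step 3 (unstack(A, D)): towers=[B/C; E/D] holding=A
step 4 (stack(A, C)): towers=[B/C/A; E/D] holding=-
step 5 (unstack(D, E)): towers=[B/C/A; E] holding=D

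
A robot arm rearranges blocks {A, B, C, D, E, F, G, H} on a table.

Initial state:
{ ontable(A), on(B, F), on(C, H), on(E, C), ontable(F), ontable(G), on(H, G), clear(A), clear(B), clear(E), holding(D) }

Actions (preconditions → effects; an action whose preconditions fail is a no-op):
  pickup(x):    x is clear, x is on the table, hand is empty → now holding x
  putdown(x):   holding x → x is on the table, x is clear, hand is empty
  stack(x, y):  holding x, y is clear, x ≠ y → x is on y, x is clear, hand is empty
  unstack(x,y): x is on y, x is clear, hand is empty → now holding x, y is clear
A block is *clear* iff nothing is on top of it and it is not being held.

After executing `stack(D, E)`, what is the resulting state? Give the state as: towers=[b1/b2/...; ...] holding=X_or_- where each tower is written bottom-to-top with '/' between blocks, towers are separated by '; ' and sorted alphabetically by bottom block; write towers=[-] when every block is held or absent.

towers=[A; F/B; G/H/C/E/D] holding=-

before: towers=[A; F/B; G/H/C/E] holding=D
pre[stack(D, E)]: holding(D) ✓, clear(E) ✓, D≠E ✓
all met → apply stack(D, E)
after:  towers=[A; F/B; G/H/C/E/D] holding=-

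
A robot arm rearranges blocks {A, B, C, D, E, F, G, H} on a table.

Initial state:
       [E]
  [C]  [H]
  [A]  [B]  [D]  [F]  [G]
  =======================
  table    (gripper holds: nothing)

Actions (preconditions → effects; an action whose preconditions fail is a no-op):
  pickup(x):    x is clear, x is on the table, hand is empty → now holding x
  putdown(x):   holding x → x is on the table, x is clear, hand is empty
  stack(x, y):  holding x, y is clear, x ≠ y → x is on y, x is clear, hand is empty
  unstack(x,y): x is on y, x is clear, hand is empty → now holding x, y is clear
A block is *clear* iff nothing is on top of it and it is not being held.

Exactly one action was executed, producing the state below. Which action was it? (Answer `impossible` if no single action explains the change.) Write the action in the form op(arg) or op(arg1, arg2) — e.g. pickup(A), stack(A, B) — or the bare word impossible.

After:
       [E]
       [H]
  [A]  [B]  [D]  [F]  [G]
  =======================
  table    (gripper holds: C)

unstack(C, A)

target: towers=[A; B/H/E; D; F; G] holding=C
         pickup(G) → towers=[A/C; B/H/E; D; F] holding=G
     unstack(E, H) → towers=[A/C; B/H; D; F; G] holding=E
         pickup(F) → towers=[A/C; B/H/E; D; G] holding=F
         pickup(D) → towers=[A/C; B/H/E; F; G] holding=D
     unstack(C, A) → towers=[A; B/H/E; D; F; G] holding=C  ← match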